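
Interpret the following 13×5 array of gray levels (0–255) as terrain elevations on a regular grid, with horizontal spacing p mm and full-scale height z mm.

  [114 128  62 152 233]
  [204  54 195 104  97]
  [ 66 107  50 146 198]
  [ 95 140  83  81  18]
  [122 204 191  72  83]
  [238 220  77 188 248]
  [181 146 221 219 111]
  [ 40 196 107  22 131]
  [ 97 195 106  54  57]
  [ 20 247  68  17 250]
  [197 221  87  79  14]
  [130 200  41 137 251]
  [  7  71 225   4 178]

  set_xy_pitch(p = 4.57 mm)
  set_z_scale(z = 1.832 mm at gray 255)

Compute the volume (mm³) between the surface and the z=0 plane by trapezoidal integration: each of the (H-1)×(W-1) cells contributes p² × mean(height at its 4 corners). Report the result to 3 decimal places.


height_mm = gray/255 × 1.832; cell vol = 4.57² × mean(4 corners)
unit = 4.57² × 1.832 / (4×255) = 0.0375109 mm³ per gray-sum
row 0: Σ corner-gray over 4 cells = 2038  → 76.4473
row 1: Σ corner-gray over 4 cells = 1877  → 70.4080
row 2: Σ corner-gray over 4 cells = 1591  → 59.6799
row 3: Σ corner-gray over 4 cells = 1860  → 69.7703
row 4: Σ corner-gray over 4 cells = 2595  → 97.3408
row 5: Σ corner-gray over 4 cells = 2920  → 109.5319
row 6: Σ corner-gray over 4 cells = 2285  → 85.7124
row 7: Σ corner-gray over 4 cells = 1685  → 63.2059
row 8: Σ corner-gray over 4 cells = 1798  → 67.4446
row 9: Σ corner-gray over 4 cells = 1919  → 71.9835
row 10: Σ corner-gray over 4 cells = 2122  → 79.5982
row 11: Σ corner-gray over 4 cells = 1922  → 72.0960
Σ rows: total corner-gray = 24612  → 923.2187 mm³

923.219


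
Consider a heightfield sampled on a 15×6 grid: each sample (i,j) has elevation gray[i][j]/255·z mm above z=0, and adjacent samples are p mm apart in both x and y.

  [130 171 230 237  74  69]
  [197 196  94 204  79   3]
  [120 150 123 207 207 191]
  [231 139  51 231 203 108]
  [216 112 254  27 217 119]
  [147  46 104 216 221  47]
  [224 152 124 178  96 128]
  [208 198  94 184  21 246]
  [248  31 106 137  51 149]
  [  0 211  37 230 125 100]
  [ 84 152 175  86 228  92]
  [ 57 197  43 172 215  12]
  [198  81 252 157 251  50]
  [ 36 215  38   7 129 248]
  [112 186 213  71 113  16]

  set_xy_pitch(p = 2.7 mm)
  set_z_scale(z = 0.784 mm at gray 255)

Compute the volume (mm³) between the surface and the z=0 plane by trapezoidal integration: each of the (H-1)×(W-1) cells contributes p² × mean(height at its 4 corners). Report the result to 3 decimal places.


height_mm = gray/255 × 0.784; cell vol = 2.7² × mean(4 corners)
unit = 2.7² × 0.784 / (4×255) = 0.00560329 mm³ per gray-sum
row 0: Σ corner-gray over 5 cells = 2969  → 16.6362
row 1: Σ corner-gray over 5 cells = 3031  → 16.9836
row 2: Σ corner-gray over 5 cells = 3272  → 18.3340
row 3: Σ corner-gray over 5 cells = 3142  → 17.6056
row 4: Σ corner-gray over 5 cells = 2923  → 16.3784
row 5: Σ corner-gray over 5 cells = 2820  → 15.8013
row 6: Σ corner-gray over 5 cells = 2900  → 16.2496
row 7: Σ corner-gray over 5 cells = 2495  → 13.9802
row 8: Σ corner-gray over 5 cells = 2353  → 13.1846
row 9: Σ corner-gray over 5 cells = 2764  → 15.4875
row 10: Σ corner-gray over 5 cells = 2781  → 15.5828
row 11: Σ corner-gray over 5 cells = 3053  → 17.1069
row 12: Σ corner-gray over 5 cells = 2792  → 15.6444
row 13: Σ corner-gray over 5 cells = 2356  → 13.2014
Σ rows: total corner-gray = 39651  → 222.1762 mm³

222.176


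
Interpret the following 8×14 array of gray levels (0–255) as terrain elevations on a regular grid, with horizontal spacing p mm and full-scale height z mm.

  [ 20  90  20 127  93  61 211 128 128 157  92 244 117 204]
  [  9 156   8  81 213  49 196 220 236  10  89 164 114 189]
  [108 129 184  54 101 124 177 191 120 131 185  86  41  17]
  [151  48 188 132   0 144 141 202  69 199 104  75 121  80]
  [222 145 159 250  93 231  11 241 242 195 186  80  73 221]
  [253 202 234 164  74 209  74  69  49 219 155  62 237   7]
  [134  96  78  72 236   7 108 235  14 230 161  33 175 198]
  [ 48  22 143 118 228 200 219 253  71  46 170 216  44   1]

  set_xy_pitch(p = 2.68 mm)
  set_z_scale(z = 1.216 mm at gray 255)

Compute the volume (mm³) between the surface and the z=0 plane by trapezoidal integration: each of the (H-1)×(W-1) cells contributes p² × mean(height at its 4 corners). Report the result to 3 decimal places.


412.466

height_mm = gray/255 × 1.216; cell vol = 2.68² × mean(4 corners)
unit = 2.68² × 1.216 / (4×255) = 0.00856255 mm³ per gray-sum
row 0: Σ corner-gray over 13 cells = 6430  → 55.0572
row 1: Σ corner-gray over 13 cells = 6441  → 55.1514
row 2: Σ corner-gray over 13 cells = 6248  → 53.4988
row 3: Σ corner-gray over 13 cells = 7332  → 62.7806
row 4: Σ corner-gray over 13 cells = 8011  → 68.5946
row 5: Σ corner-gray over 13 cells = 6978  → 59.7495
row 6: Σ corner-gray over 13 cells = 6731  → 57.6345
Σ rows: total corner-gray = 48171  → 412.4665 mm³


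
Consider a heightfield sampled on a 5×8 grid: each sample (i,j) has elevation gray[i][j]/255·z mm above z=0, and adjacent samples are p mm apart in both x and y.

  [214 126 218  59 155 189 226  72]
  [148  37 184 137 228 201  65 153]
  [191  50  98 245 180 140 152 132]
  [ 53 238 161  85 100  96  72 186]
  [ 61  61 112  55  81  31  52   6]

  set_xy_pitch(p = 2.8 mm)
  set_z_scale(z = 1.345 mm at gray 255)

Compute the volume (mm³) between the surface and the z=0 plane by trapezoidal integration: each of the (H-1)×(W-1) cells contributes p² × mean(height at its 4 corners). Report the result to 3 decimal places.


height_mm = gray/255 × 1.345; cell vol = 2.8² × mean(4 corners)
unit = 2.8² × 1.345 / (4×255) = 0.010338 mm³ per gray-sum
row 0: Σ corner-gray over 7 cells = 4237  → 43.8023
row 1: Σ corner-gray over 7 cells = 4058  → 41.9518
row 2: Σ corner-gray over 7 cells = 3796  → 39.2432
row 3: Σ corner-gray over 7 cells = 2594  → 26.8169
Σ rows: total corner-gray = 14685  → 151.8141 mm³

151.814


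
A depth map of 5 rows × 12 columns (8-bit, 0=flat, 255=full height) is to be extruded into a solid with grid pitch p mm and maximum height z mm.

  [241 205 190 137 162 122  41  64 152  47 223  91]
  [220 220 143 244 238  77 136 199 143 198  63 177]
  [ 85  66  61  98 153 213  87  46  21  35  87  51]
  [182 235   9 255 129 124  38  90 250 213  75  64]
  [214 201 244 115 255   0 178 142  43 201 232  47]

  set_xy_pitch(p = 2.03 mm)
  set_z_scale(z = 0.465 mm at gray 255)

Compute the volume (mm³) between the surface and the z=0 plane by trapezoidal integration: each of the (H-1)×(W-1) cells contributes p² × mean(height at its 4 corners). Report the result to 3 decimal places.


height_mm = gray/255 × 0.465; cell vol = 2.03² × mean(4 corners)
unit = 2.03² × 0.465 / (4×255) = 0.00187865 mm³ per gray-sum
row 0: Σ corner-gray over 11 cells = 6737  → 12.6564
row 1: Σ corner-gray over 11 cells = 5589  → 10.4998
row 2: Σ corner-gray over 11 cells = 4952  → 9.3031
row 3: Σ corner-gray over 11 cells = 6565  → 12.3333
Σ rows: total corner-gray = 23843  → 44.7925 mm³

44.793


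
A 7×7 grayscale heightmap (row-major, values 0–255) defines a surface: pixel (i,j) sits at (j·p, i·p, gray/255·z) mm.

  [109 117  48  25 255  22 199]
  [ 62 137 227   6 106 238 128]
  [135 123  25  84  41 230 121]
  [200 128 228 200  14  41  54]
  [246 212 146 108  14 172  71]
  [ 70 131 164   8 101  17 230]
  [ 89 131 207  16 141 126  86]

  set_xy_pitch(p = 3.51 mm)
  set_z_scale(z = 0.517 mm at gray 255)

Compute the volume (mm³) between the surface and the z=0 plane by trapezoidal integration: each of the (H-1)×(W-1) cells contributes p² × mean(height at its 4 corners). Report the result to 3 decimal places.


height_mm = gray/255 × 0.517; cell vol = 3.51² × mean(4 corners)
unit = 3.51² × 0.517 / (4×255) = 0.0062446 mm³ per gray-sum
row 0: Σ corner-gray over 6 cells = 2860  → 17.8596
row 1: Σ corner-gray over 6 cells = 2880  → 17.9844
row 2: Σ corner-gray over 6 cells = 2738  → 17.0977
row 3: Σ corner-gray over 6 cells = 3097  → 19.3395
row 4: Σ corner-gray over 6 cells = 2763  → 17.2538
row 5: Σ corner-gray over 6 cells = 2559  → 15.9799
Σ rows: total corner-gray = 16897  → 105.5150 mm³

105.515


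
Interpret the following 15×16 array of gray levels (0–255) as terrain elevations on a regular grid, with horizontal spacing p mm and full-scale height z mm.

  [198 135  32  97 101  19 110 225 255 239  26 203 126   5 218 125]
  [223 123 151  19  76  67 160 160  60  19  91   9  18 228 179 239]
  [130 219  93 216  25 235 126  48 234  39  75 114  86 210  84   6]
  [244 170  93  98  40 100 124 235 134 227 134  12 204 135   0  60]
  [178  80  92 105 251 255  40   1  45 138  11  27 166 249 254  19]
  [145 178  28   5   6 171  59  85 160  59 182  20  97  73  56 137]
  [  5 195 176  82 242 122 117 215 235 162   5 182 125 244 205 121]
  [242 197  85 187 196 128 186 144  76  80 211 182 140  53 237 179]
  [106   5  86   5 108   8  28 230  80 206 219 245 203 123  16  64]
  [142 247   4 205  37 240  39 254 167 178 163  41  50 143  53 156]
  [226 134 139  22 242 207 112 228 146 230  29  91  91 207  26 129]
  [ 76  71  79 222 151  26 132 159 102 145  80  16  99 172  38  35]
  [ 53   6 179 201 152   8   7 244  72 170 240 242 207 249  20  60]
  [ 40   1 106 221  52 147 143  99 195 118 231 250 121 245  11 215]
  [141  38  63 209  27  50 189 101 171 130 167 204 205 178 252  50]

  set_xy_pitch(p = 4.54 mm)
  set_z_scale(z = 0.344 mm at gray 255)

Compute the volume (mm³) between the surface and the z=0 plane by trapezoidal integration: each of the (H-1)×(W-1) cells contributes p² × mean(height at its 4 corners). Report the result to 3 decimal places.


737.373

height_mm = gray/255 × 0.344; cell vol = 4.54² × mean(4 corners)
unit = 4.54² × 0.344 / (4×255) = 0.00695136 mm³ per gray-sum
row 0: Σ corner-gray over 15 cells = 7087  → 49.2643
row 1: Σ corner-gray over 15 cells = 6926  → 48.1451
row 2: Σ corner-gray over 15 cells = 7460  → 51.8572
row 3: Σ corner-gray over 15 cells = 7341  → 51.0300
row 4: Σ corner-gray over 15 cells = 6265  → 43.5503
row 5: Σ corner-gray over 15 cells = 7380  → 51.3011
row 6: Σ corner-gray over 15 cells = 9365  → 65.0995
row 7: Σ corner-gray over 15 cells = 7919  → 55.0478
row 8: Σ corner-gray over 15 cells = 7234  → 50.2862
row 9: Σ corner-gray over 15 cells = 8103  → 56.3269
row 10: Σ corner-gray over 15 cells = 7258  → 50.4530
row 11: Σ corner-gray over 15 cells = 7202  → 50.0637
row 12: Σ corner-gray over 15 cells = 8242  → 57.2931
row 13: Σ corner-gray over 15 cells = 8294  → 57.6546
Σ rows: total corner-gray = 106076  → 737.3728 mm³


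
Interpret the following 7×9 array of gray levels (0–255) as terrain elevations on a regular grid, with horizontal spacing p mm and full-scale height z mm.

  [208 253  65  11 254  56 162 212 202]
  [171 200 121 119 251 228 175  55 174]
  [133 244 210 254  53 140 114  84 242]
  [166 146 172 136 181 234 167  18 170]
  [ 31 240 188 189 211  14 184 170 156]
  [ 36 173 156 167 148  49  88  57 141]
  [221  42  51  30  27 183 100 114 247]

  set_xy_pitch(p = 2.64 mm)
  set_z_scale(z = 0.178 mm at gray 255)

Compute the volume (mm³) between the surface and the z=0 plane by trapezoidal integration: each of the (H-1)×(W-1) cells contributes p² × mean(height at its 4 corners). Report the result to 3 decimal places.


34.277

height_mm = gray/255 × 0.178; cell vol = 2.64² × mean(4 corners)
unit = 2.64² × 0.178 / (4×255) = 0.00121626 mm³ per gray-sum
row 0: Σ corner-gray over 8 cells = 5079  → 6.1774
row 1: Σ corner-gray over 8 cells = 5216  → 6.3440
row 2: Σ corner-gray over 8 cells = 5017  → 6.1020
row 3: Σ corner-gray over 8 cells = 5023  → 6.1093
row 4: Σ corner-gray over 8 cells = 4432  → 5.3905
row 5: Σ corner-gray over 8 cells = 3415  → 4.1535
Σ rows: total corner-gray = 28182  → 34.2767 mm³


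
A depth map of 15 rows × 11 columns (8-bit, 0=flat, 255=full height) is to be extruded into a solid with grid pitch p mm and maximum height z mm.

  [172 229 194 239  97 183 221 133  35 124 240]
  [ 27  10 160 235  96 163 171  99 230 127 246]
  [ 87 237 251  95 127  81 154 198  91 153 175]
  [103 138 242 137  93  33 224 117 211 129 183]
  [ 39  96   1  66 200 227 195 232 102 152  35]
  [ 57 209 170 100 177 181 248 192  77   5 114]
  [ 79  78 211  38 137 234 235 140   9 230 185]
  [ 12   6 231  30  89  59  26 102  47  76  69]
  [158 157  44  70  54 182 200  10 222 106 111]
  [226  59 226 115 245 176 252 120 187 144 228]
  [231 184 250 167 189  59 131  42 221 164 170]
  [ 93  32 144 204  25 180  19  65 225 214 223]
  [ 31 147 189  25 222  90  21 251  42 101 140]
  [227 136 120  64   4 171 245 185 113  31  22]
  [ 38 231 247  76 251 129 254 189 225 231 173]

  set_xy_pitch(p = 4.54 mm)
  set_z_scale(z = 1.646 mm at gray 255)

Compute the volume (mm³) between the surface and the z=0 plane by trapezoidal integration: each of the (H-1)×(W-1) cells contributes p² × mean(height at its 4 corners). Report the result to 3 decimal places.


2565.956

height_mm = gray/255 × 1.646; cell vol = 4.54² × mean(4 corners)
unit = 4.54² × 1.646 / (4×255) = 0.0332615 mm³ per gray-sum
row 0: Σ corner-gray over 10 cells = 6177  → 205.4561
row 1: Σ corner-gray over 10 cells = 5891  → 195.9433
row 2: Σ corner-gray over 10 cells = 5970  → 198.5709
row 3: Σ corner-gray over 10 cells = 5550  → 184.6011
row 4: Σ corner-gray over 10 cells = 5505  → 183.1044
row 5: Σ corner-gray over 10 cells = 5777  → 192.1515
row 6: Σ corner-gray over 10 cells = 4301  → 143.0576
row 7: Σ corner-gray over 10 cells = 3772  → 125.4622
row 8: Σ corner-gray over 10 cells = 5861  → 194.9454
row 9: Σ corner-gray over 10 cells = 6717  → 223.4173
row 10: Σ corner-gray over 10 cells = 5747  → 191.1536
row 11: Σ corner-gray over 10 cells = 4879  → 162.2827
row 12: Σ corner-gray over 10 cells = 4734  → 157.4598
row 13: Σ corner-gray over 10 cells = 6264  → 208.3498
Σ rows: total corner-gray = 77145  → 2565.9557 mm³


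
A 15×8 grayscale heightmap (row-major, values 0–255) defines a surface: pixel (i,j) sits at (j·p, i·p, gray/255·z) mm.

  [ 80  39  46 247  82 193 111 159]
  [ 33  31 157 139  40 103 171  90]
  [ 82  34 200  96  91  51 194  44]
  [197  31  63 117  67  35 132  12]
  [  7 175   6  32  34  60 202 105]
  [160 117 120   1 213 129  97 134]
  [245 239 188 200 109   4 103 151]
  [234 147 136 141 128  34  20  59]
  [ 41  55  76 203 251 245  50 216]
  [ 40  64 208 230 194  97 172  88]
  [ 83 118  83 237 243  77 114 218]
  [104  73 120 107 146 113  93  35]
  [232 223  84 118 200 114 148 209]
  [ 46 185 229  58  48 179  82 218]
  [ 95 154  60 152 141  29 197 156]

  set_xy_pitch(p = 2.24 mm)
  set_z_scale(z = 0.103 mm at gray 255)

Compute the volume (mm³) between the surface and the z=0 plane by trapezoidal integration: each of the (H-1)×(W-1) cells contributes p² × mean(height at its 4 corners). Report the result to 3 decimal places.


23.943

height_mm = gray/255 × 0.103; cell vol = 2.24² × mean(4 corners)
unit = 2.24² × 0.103 / (4×255) = 0.000506679 mm³ per gray-sum
row 0: Σ corner-gray over 7 cells = 3080  → 1.5606
row 1: Σ corner-gray over 7 cells = 2863  → 1.4506
row 2: Σ corner-gray over 7 cells = 2557  → 1.2956
row 3: Σ corner-gray over 7 cells = 2229  → 1.1294
row 4: Σ corner-gray over 7 cells = 2778  → 1.4076
row 5: Σ corner-gray over 7 cells = 3730  → 1.8899
row 6: Σ corner-gray over 7 cells = 3587  → 1.8175
row 7: Σ corner-gray over 7 cells = 3522  → 1.7845
row 8: Σ corner-gray over 7 cells = 4075  → 2.0647
row 9: Σ corner-gray over 7 cells = 4103  → 2.0789
row 10: Σ corner-gray over 7 cells = 3488  → 1.7673
row 11: Σ corner-gray over 7 cells = 3658  → 1.8534
row 12: Σ corner-gray over 7 cells = 4041  → 2.0475
row 13: Σ corner-gray over 7 cells = 3543  → 1.7952
Σ rows: total corner-gray = 47254  → 23.9426 mm³


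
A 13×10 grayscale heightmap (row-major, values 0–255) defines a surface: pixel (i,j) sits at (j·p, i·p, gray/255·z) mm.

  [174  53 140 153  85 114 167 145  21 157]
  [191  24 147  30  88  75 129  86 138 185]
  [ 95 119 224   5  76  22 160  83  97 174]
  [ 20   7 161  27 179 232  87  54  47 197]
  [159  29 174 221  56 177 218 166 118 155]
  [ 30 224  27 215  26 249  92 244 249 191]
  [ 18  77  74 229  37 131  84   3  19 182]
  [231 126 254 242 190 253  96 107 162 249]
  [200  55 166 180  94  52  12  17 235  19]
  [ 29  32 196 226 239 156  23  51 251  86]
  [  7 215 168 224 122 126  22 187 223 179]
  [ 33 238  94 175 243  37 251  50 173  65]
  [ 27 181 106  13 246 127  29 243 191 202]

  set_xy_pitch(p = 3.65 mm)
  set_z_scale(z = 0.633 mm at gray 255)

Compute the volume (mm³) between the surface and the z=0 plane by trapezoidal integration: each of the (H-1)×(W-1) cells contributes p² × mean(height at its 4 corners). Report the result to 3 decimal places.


height_mm = gray/255 × 0.633; cell vol = 3.65² × mean(4 corners)
unit = 3.65² × 0.633 / (4×255) = 0.00826779 mm³ per gray-sum
row 0: Σ corner-gray over 9 cells = 3897  → 32.2196
row 1: Σ corner-gray over 9 cells = 3651  → 30.1857
row 2: Σ corner-gray over 9 cells = 3646  → 30.1444
row 3: Σ corner-gray over 9 cells = 4437  → 36.6842
row 4: Σ corner-gray over 9 cells = 5505  → 45.5142
row 5: Σ corner-gray over 9 cells = 4381  → 36.2212
row 6: Σ corner-gray over 9 cells = 4848  → 40.0822
row 7: Σ corner-gray over 9 cells = 5181  → 42.8354
row 8: Σ corner-gray over 9 cells = 4304  → 35.5846
row 9: Σ corner-gray over 9 cells = 5223  → 43.1827
row 10: Σ corner-gray over 9 cells = 5380  → 44.4807
row 11: Σ corner-gray over 9 cells = 5121  → 42.3393
Σ rows: total corner-gray = 55574  → 459.4740 mm³

459.474


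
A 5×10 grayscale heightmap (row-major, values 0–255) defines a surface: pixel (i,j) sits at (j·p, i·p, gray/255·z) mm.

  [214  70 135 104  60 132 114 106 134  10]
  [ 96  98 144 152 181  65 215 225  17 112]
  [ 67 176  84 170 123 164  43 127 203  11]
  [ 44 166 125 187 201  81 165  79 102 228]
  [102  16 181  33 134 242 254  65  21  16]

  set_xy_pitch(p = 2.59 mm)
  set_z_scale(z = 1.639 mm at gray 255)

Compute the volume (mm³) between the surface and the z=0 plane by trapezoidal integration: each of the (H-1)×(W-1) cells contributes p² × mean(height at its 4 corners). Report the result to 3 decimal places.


height_mm = gray/255 × 1.639; cell vol = 2.59² × mean(4 corners)
unit = 2.59² × 1.639 / (4×255) = 0.010779 mm³ per gray-sum
row 0: Σ corner-gray over 9 cells = 4336  → 46.7377
row 1: Σ corner-gray over 9 cells = 4660  → 50.2301
row 2: Σ corner-gray over 9 cells = 4742  → 51.1140
row 3: Σ corner-gray over 9 cells = 4494  → 48.4408
Σ rows: total corner-gray = 18232  → 196.5227 mm³

196.523


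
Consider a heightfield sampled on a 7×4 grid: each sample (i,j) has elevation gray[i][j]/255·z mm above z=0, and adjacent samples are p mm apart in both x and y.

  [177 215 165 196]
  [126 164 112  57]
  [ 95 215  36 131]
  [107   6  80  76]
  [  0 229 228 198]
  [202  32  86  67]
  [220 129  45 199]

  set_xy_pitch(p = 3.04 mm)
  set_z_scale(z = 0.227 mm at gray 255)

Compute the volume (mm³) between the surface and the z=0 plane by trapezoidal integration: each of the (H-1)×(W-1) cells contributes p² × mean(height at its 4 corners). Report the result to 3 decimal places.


18.037

height_mm = gray/255 × 0.227; cell vol = 3.04² × mean(4 corners)
unit = 3.04² × 0.227 / (4×255) = 0.00205671 mm³ per gray-sum
row 0: Σ corner-gray over 3 cells = 1868  → 3.8419
row 1: Σ corner-gray over 3 cells = 1463  → 3.0090
row 2: Σ corner-gray over 3 cells = 1083  → 2.2274
row 3: Σ corner-gray over 3 cells = 1467  → 3.0172
row 4: Σ corner-gray over 3 cells = 1617  → 3.3257
row 5: Σ corner-gray over 3 cells = 1272  → 2.6161
Σ rows: total corner-gray = 8770  → 18.0373 mm³


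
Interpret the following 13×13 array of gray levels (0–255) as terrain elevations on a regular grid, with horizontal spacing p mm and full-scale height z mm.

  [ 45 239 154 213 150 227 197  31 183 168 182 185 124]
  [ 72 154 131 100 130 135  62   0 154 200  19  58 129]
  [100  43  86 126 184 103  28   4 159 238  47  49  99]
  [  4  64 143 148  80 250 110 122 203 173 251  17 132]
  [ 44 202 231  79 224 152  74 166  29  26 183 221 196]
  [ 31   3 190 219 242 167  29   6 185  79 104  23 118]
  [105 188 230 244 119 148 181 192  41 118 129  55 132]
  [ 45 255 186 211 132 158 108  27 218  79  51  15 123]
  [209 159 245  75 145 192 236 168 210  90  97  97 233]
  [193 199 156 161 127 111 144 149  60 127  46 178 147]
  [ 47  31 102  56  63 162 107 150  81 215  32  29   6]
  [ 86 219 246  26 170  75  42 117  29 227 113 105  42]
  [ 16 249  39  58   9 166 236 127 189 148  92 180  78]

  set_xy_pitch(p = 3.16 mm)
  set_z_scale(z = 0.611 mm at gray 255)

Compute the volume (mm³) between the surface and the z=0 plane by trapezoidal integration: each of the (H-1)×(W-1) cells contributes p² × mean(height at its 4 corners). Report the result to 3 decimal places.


height_mm = gray/255 × 0.611; cell vol = 3.16² × mean(4 corners)
unit = 3.16² × 0.611 / (4×255) = 0.00598157 mm³ per gray-sum
row 0: Σ corner-gray over 12 cells = 6514  → 38.9639
row 1: Σ corner-gray over 12 cells = 4820  → 28.8312
row 2: Σ corner-gray over 12 cells = 5591  → 33.4430
row 3: Σ corner-gray over 12 cells = 6672  → 39.9090
row 4: Σ corner-gray over 12 cells = 6057  → 36.2304
row 5: Σ corner-gray over 12 cells = 6170  → 36.9063
row 6: Σ corner-gray over 12 cells = 6575  → 39.3288
row 7: Σ corner-gray over 12 cells = 6918  → 41.3805
row 8: Σ corner-gray over 12 cells = 7126  → 42.6247
row 9: Σ corner-gray over 12 cells = 5365  → 32.0911
row 10: Σ corner-gray over 12 cells = 4975  → 29.7583
row 11: Σ corner-gray over 12 cells = 5946  → 35.5664
Σ rows: total corner-gray = 72729  → 435.0336 mm³

435.034


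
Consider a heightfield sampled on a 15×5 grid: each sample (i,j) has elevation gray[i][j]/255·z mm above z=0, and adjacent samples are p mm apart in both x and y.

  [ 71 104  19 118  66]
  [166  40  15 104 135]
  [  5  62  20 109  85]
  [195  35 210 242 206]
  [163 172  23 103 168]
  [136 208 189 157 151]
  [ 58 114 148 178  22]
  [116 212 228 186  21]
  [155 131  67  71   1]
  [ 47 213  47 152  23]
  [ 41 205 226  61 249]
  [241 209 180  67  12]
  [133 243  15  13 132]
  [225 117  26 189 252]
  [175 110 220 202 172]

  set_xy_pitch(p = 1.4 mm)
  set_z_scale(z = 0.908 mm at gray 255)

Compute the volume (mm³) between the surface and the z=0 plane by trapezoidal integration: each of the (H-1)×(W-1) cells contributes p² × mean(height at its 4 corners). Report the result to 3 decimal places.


height_mm = gray/255 × 0.908; cell vol = 1.4² × mean(4 corners)
unit = 1.4² × 0.908 / (4×255) = 0.00174478 mm³ per gray-sum
row 0: Σ corner-gray over 4 cells = 1238  → 2.1600
row 1: Σ corner-gray over 4 cells = 1091  → 1.9036
row 2: Σ corner-gray over 4 cells = 1847  → 3.2226
row 3: Σ corner-gray over 4 cells = 2302  → 4.0165
row 4: Σ corner-gray over 4 cells = 2322  → 4.0514
row 5: Σ corner-gray over 4 cells = 2355  → 4.1090
row 6: Σ corner-gray over 4 cells = 2349  → 4.0985
row 7: Σ corner-gray over 4 cells = 2083  → 3.6344
row 8: Σ corner-gray over 4 cells = 1588  → 2.7707
row 9: Σ corner-gray over 4 cells = 2168  → 3.7827
row 10: Σ corner-gray over 4 cells = 2439  → 4.2555
row 11: Σ corner-gray over 4 cells = 1972  → 3.4407
row 12: Σ corner-gray over 4 cells = 1948  → 3.3988
row 13: Σ corner-gray over 4 cells = 2552  → 4.4527
Σ rows: total corner-gray = 28254  → 49.2971 mm³

49.297


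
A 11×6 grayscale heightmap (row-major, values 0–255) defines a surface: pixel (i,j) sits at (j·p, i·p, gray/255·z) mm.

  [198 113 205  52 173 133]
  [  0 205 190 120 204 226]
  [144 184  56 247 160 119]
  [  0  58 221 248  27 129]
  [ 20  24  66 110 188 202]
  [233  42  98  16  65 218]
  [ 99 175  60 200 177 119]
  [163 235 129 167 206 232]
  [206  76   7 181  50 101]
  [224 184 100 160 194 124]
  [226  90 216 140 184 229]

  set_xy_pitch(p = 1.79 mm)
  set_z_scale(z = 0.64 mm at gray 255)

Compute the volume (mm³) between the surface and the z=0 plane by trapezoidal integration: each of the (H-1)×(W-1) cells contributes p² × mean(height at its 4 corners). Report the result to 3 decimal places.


height_mm = gray/255 × 0.64; cell vol = 1.79² × mean(4 corners)
unit = 1.79² × 0.64 / (4×255) = 0.00201042 mm³ per gray-sum
row 0: Σ corner-gray over 5 cells = 3081  → 6.1941
row 1: Σ corner-gray over 5 cells = 3221  → 6.4755
row 2: Σ corner-gray over 5 cells = 2794  → 5.6171
row 3: Σ corner-gray over 5 cells = 2235  → 4.4933
row 4: Σ corner-gray over 5 cells = 1891  → 3.8017
row 5: Σ corner-gray over 5 cells = 2335  → 4.6943
row 6: Σ corner-gray over 5 cells = 3311  → 6.6565
row 7: Σ corner-gray over 5 cells = 2804  → 5.6372
row 8: Σ corner-gray over 5 cells = 2559  → 5.1447
row 9: Σ corner-gray over 5 cells = 3339  → 6.7128
Σ rows: total corner-gray = 27570  → 55.4272 mm³

55.427


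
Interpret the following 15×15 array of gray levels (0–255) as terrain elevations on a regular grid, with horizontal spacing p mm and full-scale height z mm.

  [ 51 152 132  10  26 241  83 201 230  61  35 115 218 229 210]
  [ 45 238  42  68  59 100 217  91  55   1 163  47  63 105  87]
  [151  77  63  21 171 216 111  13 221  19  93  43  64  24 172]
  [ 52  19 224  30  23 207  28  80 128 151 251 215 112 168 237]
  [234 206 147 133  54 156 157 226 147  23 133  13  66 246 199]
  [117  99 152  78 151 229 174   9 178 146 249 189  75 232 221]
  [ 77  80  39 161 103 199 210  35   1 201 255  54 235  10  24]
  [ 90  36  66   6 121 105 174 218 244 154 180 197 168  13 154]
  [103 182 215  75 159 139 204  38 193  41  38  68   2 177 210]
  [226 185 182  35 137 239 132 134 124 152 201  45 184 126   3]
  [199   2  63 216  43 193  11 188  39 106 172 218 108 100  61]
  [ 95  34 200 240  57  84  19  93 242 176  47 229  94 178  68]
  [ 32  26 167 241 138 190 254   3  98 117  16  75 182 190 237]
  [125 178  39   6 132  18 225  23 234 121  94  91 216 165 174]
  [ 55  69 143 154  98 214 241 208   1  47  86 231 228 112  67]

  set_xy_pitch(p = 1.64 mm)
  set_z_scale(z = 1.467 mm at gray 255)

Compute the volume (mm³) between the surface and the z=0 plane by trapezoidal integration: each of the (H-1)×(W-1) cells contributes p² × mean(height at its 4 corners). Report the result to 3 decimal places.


376.410

height_mm = gray/255 × 1.467; cell vol = 1.64² × mean(4 corners)
unit = 1.64² × 1.467 / (4×255) = 0.00386828 mm³ per gray-sum
row 0: Σ corner-gray over 14 cells = 6357  → 24.5906
row 1: Σ corner-gray over 14 cells = 5225  → 20.2118
row 2: Σ corner-gray over 14 cells = 6156  → 23.8131
row 3: Σ corner-gray over 14 cells = 7408  → 28.6562
row 4: Σ corner-gray over 14 cells = 8107  → 31.3601
row 5: Σ corner-gray over 14 cells = 7527  → 29.1165
row 6: Σ corner-gray over 14 cells = 6875  → 26.5944
row 7: Σ corner-gray over 14 cells = 6983  → 27.0122
row 8: Σ corner-gray over 14 cells = 7356  → 28.4551
row 9: Σ corner-gray over 14 cells = 7159  → 27.6930
row 10: Σ corner-gray over 14 cells = 6727  → 26.0219
row 11: Σ corner-gray over 14 cells = 7212  → 27.8980
row 12: Σ corner-gray over 14 cells = 7046  → 27.2559
row 13: Σ corner-gray over 14 cells = 7169  → 27.7317
Σ rows: total corner-gray = 97307  → 376.4105 mm³


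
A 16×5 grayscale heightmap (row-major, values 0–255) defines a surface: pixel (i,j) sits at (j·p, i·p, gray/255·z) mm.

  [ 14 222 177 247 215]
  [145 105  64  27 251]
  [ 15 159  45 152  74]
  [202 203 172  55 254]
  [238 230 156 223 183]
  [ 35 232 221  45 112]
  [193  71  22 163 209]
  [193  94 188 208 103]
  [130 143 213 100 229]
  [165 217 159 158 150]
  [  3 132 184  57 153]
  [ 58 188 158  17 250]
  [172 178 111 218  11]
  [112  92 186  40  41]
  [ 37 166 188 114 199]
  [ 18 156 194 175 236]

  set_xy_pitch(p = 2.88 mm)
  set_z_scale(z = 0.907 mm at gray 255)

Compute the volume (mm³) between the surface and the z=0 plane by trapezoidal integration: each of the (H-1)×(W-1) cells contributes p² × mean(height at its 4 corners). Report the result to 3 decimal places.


height_mm = gray/255 × 0.907; cell vol = 2.88² × mean(4 corners)
unit = 2.88² × 0.907 / (4×255) = 0.00737551 mm³ per gray-sum
row 0: Σ corner-gray over 4 cells = 2309  → 17.0301
row 1: Σ corner-gray over 4 cells = 1589  → 11.7197
row 2: Σ corner-gray over 4 cells = 2117  → 15.6140
row 3: Σ corner-gray over 4 cells = 2955  → 21.7946
row 4: Σ corner-gray over 4 cells = 2782  → 20.5187
row 5: Σ corner-gray over 4 cells = 2057  → 15.1714
row 6: Σ corner-gray over 4 cells = 2190  → 16.1524
row 7: Σ corner-gray over 4 cells = 2547  → 18.7854
row 8: Σ corner-gray over 4 cells = 2654  → 19.5746
row 9: Σ corner-gray over 4 cells = 2285  → 16.8530
row 10: Σ corner-gray over 4 cells = 1936  → 14.2790
row 11: Σ corner-gray over 4 cells = 2231  → 16.4548
row 12: Σ corner-gray over 4 cells = 1986  → 14.6478
row 13: Σ corner-gray over 4 cells = 1961  → 14.4634
row 14: Σ corner-gray over 4 cells = 2476  → 18.2618
Σ rows: total corner-gray = 34075  → 251.3205 mm³

251.321


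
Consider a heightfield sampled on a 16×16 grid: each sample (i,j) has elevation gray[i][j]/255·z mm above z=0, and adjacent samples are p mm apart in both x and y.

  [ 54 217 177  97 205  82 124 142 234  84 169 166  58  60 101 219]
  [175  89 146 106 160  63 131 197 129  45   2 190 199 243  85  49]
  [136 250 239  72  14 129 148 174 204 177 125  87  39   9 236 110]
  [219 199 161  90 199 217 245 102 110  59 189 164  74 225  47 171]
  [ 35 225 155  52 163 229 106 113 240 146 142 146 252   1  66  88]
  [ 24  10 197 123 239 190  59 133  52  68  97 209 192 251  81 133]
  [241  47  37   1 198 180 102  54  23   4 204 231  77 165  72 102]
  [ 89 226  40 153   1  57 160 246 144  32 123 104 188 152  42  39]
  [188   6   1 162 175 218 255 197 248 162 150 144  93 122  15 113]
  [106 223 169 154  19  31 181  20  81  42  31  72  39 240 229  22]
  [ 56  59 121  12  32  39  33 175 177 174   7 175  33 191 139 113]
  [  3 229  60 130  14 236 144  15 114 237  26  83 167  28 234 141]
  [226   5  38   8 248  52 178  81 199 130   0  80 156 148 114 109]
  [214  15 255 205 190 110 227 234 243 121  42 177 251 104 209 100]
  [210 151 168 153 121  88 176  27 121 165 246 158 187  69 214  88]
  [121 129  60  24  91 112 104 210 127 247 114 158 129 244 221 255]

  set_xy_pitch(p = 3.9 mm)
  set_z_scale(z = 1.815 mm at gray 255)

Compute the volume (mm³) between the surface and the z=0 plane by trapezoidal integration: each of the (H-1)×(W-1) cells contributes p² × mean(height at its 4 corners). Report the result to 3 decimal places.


3134.245

height_mm = gray/255 × 1.815; cell vol = 3.9² × mean(4 corners)
unit = 3.9² × 1.815 / (4×255) = 0.0270649 mm³ per gray-sum
row 0: Σ corner-gray over 15 cells = 7899  → 213.7853
row 1: Σ corner-gray over 15 cells = 7846  → 212.3508
row 2: Σ corner-gray over 15 cells = 8604  → 232.8660
row 3: Σ corner-gray over 15 cells = 8747  → 236.7363
row 4: Σ corner-gray over 15 cells = 8154  → 220.6868
row 5: Σ corner-gray over 15 cells = 7092  → 191.9439
row 6: Σ corner-gray over 15 cells = 6597  → 178.5468
row 7: Σ corner-gray over 15 cells = 7661  → 207.3438
row 8: Σ corner-gray over 15 cells = 7387  → 199.9281
row 9: Σ corner-gray over 15 cells = 6093  → 164.9061
row 10: Σ corner-gray over 15 cells = 6481  → 175.4073
row 11: Σ corner-gray over 15 cells = 6787  → 183.6892
row 12: Σ corner-gray over 15 cells = 8289  → 224.3406
row 13: Σ corner-gray over 15 cells = 9466  → 256.1959
row 14: Σ corner-gray over 15 cells = 8702  → 235.5184
Σ rows: total corner-gray = 115805  → 3134.2453 mm³


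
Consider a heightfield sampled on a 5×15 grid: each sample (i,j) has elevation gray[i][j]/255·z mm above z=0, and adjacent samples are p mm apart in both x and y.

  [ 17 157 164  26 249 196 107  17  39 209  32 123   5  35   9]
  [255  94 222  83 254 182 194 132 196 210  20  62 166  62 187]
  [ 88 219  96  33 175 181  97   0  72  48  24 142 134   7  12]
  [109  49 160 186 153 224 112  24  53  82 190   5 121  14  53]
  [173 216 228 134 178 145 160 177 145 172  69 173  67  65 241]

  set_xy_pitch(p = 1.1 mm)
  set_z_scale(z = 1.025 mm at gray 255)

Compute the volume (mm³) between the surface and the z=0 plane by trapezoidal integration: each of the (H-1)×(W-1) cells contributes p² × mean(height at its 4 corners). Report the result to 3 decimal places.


height_mm = gray/255 × 1.025; cell vol = 1.1² × mean(4 corners)
unit = 1.1² × 1.025 / (4×255) = 0.00121593 mm³ per gray-sum
row 0: Σ corner-gray over 14 cells = 6940  → 8.4386
row 1: Σ corner-gray over 14 cells = 6752  → 8.2100
row 2: Σ corner-gray over 14 cells = 5464  → 6.6438
row 3: Σ corner-gray over 14 cells = 7180  → 8.7304
Σ rows: total corner-gray = 26336  → 32.0228 mm³

32.023


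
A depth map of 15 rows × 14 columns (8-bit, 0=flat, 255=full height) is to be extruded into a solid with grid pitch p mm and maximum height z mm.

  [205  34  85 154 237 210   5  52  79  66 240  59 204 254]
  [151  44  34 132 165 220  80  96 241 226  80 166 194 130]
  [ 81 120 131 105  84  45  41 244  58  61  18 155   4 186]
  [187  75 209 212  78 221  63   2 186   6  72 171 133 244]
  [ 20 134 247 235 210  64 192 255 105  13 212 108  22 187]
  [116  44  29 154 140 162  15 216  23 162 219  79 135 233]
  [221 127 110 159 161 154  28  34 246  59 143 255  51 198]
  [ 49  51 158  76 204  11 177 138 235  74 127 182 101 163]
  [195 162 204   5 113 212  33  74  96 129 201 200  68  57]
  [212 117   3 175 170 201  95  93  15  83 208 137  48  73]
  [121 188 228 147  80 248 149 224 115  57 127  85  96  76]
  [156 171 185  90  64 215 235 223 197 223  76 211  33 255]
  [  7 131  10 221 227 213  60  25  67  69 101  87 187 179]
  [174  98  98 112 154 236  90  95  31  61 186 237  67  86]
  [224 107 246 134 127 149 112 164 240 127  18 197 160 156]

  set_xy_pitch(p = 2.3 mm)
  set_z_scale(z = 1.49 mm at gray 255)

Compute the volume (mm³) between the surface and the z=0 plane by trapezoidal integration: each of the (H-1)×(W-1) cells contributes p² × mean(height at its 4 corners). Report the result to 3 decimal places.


height_mm = gray/255 × 1.49; cell vol = 2.3² × mean(4 corners)
unit = 2.3² × 1.49 / (4×255) = 0.00772755 mm³ per gray-sum
row 0: Σ corner-gray over 13 cells = 6946  → 53.6756
row 1: Σ corner-gray over 13 cells = 6036  → 46.6435
row 2: Σ corner-gray over 13 cells = 5686  → 43.9388
row 3: Σ corner-gray over 13 cells = 7088  → 54.7729
row 4: Σ corner-gray over 13 cells = 6906  → 53.3665
row 5: Σ corner-gray over 13 cells = 6578  → 50.8318
row 6: Σ corner-gray over 13 cells = 6753  → 52.1841
row 7: Σ corner-gray over 13 cells = 6526  → 50.4300
row 8: Σ corner-gray over 13 cells = 6221  → 48.0731
row 9: Σ corner-gray over 13 cells = 6660  → 51.4655
row 10: Σ corner-gray over 13 cells = 7942  → 61.3722
row 11: Σ corner-gray over 13 cells = 7239  → 55.9397
row 12: Σ corner-gray over 13 cells = 6172  → 47.6944
row 13: Σ corner-gray over 13 cells = 7132  → 55.1129
Σ rows: total corner-gray = 93885  → 725.5009 mm³

725.501


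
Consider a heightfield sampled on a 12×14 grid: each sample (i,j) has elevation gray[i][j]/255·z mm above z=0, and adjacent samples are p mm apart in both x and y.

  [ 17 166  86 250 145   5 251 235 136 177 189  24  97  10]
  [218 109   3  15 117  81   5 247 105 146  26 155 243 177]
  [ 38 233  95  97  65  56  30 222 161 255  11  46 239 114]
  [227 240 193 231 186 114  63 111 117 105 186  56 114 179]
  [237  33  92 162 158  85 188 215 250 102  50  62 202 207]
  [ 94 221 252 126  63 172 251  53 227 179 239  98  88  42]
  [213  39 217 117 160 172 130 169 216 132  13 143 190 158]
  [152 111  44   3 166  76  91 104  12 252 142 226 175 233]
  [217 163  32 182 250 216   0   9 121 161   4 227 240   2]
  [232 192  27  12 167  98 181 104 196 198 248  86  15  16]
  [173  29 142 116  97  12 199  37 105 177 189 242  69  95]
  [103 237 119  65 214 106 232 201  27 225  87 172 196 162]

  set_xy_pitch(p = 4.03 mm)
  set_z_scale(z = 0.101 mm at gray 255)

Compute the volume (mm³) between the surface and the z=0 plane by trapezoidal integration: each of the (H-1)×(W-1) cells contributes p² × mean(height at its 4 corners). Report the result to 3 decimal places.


height_mm = gray/255 × 0.101; cell vol = 4.03² × mean(4 corners)
unit = 4.03² × 0.101 / (4×255) = 0.00160817 mm³ per gray-sum
row 0: Σ corner-gray over 13 cells = 6448  → 10.3695
row 1: Σ corner-gray over 13 cells = 6071  → 9.7632
row 2: Σ corner-gray over 13 cells = 7010  → 11.2733
row 3: Σ corner-gray over 13 cells = 7480  → 12.0291
row 4: Σ corner-gray over 13 cells = 7716  → 12.4086
row 5: Σ corner-gray over 13 cells = 7841  → 12.6096
row 6: Σ corner-gray over 13 cells = 6956  → 11.1864
row 7: Σ corner-gray over 13 cells = 6618  → 10.6429
row 8: Σ corner-gray over 13 cells = 6725  → 10.8149
row 9: Σ corner-gray over 13 cells = 6392  → 10.2794
row 10: Σ corner-gray over 13 cells = 7123  → 11.4550
Σ rows: total corner-gray = 76380  → 122.8318 mm³

122.832


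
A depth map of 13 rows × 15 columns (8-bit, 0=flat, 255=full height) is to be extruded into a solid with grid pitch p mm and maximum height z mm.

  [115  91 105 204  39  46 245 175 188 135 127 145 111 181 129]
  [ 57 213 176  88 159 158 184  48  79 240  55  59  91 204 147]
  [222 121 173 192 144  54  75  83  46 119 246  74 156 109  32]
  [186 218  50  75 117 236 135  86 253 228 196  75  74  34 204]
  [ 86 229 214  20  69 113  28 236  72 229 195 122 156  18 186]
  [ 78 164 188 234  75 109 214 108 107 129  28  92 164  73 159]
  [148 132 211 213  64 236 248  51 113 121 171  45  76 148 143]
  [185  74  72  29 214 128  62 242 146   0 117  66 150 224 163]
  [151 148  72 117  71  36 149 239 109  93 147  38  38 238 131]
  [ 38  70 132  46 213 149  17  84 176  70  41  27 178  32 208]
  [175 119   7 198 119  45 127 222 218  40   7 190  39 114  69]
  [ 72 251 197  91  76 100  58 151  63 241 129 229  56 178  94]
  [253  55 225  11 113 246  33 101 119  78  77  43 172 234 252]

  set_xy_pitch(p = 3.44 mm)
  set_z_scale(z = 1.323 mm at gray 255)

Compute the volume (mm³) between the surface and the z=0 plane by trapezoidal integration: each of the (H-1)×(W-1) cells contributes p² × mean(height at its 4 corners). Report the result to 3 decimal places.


height_mm = gray/255 × 1.323; cell vol = 3.44² × mean(4 corners)
unit = 3.44² × 1.323 / (4×255) = 0.0153489 mm³ per gray-sum
row 0: Σ corner-gray over 14 cells = 7540  → 115.7305
row 1: Σ corner-gray over 14 cells = 7150  → 109.7445
row 2: Σ corner-gray over 14 cells = 7382  → 113.3054
row 3: Σ corner-gray over 14 cells = 7618  → 116.9277
row 4: Σ corner-gray over 14 cells = 7281  → 111.7552
row 5: Σ corner-gray over 14 cells = 7556  → 115.9761
row 6: Σ corner-gray over 14 cells = 7345  → 112.7375
row 7: Σ corner-gray over 14 cells = 6668  → 102.3463
row 8: Σ corner-gray over 14 cells = 5988  → 91.9091
row 9: Σ corner-gray over 14 cells = 5850  → 89.7909
row 10: Σ corner-gray over 14 cells = 6940  → 106.5212
row 11: Σ corner-gray over 14 cells = 7325  → 112.4305
Σ rows: total corner-gray = 84643  → 1299.1749 mm³

1299.175


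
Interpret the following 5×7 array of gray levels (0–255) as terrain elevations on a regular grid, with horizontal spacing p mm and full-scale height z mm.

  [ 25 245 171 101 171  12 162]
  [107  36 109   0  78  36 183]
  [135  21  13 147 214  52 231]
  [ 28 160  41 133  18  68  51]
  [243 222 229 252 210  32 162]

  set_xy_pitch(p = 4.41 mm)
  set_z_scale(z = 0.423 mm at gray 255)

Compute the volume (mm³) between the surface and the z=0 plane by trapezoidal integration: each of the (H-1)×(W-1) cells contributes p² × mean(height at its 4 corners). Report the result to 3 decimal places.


79.491

height_mm = gray/255 × 0.423; cell vol = 4.41² × mean(4 corners)
unit = 4.41² × 0.423 / (4×255) = 0.00806524 mm³ per gray-sum
row 0: Σ corner-gray over 6 cells = 2395  → 19.3163
row 1: Σ corner-gray over 6 cells = 2068  → 16.6789
row 2: Σ corner-gray over 6 cells = 2179  → 17.5742
row 3: Σ corner-gray over 6 cells = 3214  → 25.9217
Σ rows: total corner-gray = 9856  → 79.4910 mm³
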